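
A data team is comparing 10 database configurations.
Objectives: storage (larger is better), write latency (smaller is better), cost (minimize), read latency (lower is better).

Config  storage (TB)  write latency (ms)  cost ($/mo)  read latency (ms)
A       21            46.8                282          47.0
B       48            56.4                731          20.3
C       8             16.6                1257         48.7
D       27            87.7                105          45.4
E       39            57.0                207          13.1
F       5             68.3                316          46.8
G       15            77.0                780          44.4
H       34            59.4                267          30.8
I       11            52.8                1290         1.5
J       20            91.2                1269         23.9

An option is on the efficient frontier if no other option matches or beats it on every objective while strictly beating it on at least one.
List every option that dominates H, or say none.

E: storage 39≥34, write latency 57.0≤59.4, cost 207≤267, read latency 13.1≤30.8 — dominates H.
Others (A, B, C, D, F, G, I, J) are each worse than H on at least one objective.

E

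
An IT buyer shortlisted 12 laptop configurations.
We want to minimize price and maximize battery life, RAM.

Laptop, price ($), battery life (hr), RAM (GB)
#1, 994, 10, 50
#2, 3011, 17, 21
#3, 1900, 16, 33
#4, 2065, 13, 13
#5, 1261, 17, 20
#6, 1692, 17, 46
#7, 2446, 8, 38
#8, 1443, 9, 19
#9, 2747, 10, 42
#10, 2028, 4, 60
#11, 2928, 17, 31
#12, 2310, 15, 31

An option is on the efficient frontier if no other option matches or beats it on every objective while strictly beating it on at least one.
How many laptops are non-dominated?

4

#1: not dominated (best price).
#2: dominated by #6 (price 1692≤3011, battery life 17≥17, RAM 46≥21).
#3: dominated by #6 (price 1692≤1900, battery life 17≥16, RAM 46≥33).
#4: dominated by #3 (price 1900≤2065, battery life 16≥13, RAM 33≥13).
#5: not dominated.
#6: not dominated.
#7: dominated by #1 (price 994≤2446, battery life 10≥8, RAM 50≥38).
#8: dominated by #1 (price 994≤1443, battery life 10≥9, RAM 50≥19).
#9: dominated by #1 (price 994≤2747, battery life 10≥10, RAM 50≥42).
#10: not dominated (best RAM).
#11: dominated by #6 (price 1692≤2928, battery life 17≥17, RAM 46≥31).
#12: dominated by #3 (price 1900≤2310, battery life 16≥15, RAM 33≥31).
Pareto-optimal: #1, #5, #6, #10 → 4.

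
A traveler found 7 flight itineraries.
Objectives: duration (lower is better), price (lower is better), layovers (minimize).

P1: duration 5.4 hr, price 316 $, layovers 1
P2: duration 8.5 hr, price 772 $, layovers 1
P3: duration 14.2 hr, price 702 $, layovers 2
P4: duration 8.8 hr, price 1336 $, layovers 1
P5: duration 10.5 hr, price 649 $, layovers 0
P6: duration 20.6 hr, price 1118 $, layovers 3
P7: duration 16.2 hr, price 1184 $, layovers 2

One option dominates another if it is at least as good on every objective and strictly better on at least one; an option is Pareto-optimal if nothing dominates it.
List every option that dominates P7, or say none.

P1, P2, P3, P5

P1: duration 5.4≤16.2, price 316≤1184, layovers 1≤2 — dominates P7.
P2: duration 8.5≤16.2, price 772≤1184, layovers 1≤2 — dominates P7.
P3: duration 14.2≤16.2, price 702≤1184, layovers 2≤2 — dominates P7.
P5: duration 10.5≤16.2, price 649≤1184, layovers 0≤2 — dominates P7.
Others (P4, P6) are each worse than P7 on at least one objective.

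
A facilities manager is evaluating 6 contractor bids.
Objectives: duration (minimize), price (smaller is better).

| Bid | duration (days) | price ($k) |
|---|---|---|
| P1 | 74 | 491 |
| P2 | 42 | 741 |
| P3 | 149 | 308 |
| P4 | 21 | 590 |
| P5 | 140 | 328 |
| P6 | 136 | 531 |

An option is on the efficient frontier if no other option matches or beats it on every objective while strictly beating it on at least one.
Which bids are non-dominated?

P1: not dominated.
P2: dominated by P4 (duration 21≤42, price 590≤741).
P3: not dominated (best price).
P4: not dominated (best duration).
P5: not dominated.
P6: dominated by P1 (duration 74≤136, price 491≤531).

P1, P3, P4, P5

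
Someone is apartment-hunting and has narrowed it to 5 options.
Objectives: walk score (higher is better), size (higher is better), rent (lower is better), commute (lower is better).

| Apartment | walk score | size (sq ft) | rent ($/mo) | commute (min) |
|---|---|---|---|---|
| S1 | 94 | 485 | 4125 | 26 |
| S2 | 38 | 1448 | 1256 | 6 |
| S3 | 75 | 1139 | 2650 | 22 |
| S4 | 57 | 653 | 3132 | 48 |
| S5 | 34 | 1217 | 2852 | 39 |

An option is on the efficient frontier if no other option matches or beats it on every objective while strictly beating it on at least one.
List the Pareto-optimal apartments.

S1, S2, S3

S1: not dominated (best walk score).
S2: not dominated (best size).
S3: not dominated.
S4: dominated by S3 (walk score 75≥57, size 1139≥653, rent 2650≤3132, commute 22≤48).
S5: dominated by S2 (walk score 38≥34, size 1448≥1217, rent 1256≤2852, commute 6≤39).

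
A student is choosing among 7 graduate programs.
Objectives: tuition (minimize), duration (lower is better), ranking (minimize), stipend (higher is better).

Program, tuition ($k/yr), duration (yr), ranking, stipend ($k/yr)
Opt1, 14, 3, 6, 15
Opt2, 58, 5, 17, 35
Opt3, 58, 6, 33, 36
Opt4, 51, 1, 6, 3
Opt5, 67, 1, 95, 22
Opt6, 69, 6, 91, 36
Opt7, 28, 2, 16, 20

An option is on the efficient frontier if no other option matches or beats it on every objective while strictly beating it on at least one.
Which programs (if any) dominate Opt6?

Opt3: tuition 58≤69, duration 6≤6, ranking 33≤91, stipend 36≥36 — dominates Opt6.
Others (Opt1, Opt2, Opt4, Opt5, Opt7) are each worse than Opt6 on at least one objective.

Opt3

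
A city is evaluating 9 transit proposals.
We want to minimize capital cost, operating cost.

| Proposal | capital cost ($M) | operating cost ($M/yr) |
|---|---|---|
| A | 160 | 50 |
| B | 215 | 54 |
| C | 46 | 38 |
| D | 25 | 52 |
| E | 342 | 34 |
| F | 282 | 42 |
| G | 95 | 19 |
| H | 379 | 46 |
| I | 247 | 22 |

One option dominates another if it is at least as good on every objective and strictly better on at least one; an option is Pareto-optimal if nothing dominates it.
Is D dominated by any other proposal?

No

A: worse on capital cost (160 vs 25).
B: worse on capital cost (215 vs 25).
C: worse on capital cost (46 vs 25).
E: worse on capital cost (342 vs 25).
F: worse on capital cost (282 vs 25).
G: worse on capital cost (95 vs 25).
H: worse on capital cost (379 vs 25).
I: worse on capital cost (247 vs 25).
No option is at least as good as D on every objective and strictly better on one.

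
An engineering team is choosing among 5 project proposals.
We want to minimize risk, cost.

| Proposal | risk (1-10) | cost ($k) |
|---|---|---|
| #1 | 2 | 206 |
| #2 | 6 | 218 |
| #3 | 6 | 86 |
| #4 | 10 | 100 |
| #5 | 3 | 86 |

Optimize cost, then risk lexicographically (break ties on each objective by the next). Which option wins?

#5

First minimize cost: best is 86, kept {#3, #5}.
Then minimize risk: best is 3, kept {#5}.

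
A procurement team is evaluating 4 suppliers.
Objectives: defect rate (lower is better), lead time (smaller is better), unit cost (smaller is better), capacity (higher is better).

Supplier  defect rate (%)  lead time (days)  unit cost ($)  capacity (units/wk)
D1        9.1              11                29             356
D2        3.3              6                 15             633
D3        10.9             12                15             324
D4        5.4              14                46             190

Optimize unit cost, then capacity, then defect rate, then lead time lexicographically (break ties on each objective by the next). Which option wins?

D2

First minimize unit cost: best is 15, kept {D2, D3}.
Then maximize capacity: best is 633, kept {D2}.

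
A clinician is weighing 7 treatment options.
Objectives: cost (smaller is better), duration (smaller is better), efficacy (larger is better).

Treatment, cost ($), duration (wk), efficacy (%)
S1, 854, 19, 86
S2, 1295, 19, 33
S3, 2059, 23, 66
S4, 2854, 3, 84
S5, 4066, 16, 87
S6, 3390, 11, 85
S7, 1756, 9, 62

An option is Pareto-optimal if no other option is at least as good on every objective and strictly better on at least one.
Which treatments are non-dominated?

S1: not dominated (best cost).
S2: dominated by S1 (cost 854≤1295, duration 19≤19, efficacy 86≥33).
S3: dominated by S1 (cost 854≤2059, duration 19≤23, efficacy 86≥66).
S4: not dominated (best duration).
S5: not dominated (best efficacy).
S6: not dominated.
S7: not dominated.

S1, S4, S5, S6, S7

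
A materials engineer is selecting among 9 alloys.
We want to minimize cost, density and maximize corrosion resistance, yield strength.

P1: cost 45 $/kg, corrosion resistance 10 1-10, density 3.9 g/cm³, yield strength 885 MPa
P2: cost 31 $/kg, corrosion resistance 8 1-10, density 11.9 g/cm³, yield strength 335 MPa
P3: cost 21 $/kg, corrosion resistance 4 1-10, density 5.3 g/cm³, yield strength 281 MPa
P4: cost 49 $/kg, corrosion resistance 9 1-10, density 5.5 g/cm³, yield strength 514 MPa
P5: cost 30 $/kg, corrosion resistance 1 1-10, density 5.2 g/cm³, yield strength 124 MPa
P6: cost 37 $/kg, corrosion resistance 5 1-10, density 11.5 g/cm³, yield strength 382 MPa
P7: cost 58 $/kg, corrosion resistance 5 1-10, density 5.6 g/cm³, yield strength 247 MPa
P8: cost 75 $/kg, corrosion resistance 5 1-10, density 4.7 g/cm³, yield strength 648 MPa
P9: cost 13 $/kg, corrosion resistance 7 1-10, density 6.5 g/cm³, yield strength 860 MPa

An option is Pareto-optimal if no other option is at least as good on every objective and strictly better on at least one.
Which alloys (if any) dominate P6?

P9

P9: cost 13≤37, corrosion resistance 7≥5, density 6.5≤11.5, yield strength 860≥382 — dominates P6.
Others (P1, P2, P3, P4, P5, P7, P8) are each worse than P6 on at least one objective.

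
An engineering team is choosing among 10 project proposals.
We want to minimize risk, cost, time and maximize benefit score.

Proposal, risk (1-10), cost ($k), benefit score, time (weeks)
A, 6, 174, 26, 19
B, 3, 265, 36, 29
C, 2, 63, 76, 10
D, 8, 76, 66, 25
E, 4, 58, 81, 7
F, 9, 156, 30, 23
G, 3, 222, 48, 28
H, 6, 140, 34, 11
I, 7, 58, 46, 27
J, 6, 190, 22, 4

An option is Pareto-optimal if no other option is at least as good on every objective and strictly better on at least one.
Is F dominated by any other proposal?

C vs F: risk 2≤9, cost 63≤156, benefit score 76≥30, time 10≤23 — C is at least as good on every objective and strictly better on at least one, so C dominates F.

Yes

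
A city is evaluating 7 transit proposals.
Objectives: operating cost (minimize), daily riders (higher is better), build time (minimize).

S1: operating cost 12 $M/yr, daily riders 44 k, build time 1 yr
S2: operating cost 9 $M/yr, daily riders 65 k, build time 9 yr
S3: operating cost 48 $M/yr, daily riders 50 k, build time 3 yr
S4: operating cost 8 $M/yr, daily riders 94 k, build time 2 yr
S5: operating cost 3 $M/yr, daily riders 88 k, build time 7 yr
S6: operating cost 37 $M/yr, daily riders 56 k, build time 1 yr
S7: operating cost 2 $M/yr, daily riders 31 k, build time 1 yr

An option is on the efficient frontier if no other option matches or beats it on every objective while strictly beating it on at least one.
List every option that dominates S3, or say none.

S4, S6

S4: operating cost 8≤48, daily riders 94≥50, build time 2≤3 — dominates S3.
S6: operating cost 37≤48, daily riders 56≥50, build time 1≤3 — dominates S3.
Others (S1, S2, S5, S7) are each worse than S3 on at least one objective.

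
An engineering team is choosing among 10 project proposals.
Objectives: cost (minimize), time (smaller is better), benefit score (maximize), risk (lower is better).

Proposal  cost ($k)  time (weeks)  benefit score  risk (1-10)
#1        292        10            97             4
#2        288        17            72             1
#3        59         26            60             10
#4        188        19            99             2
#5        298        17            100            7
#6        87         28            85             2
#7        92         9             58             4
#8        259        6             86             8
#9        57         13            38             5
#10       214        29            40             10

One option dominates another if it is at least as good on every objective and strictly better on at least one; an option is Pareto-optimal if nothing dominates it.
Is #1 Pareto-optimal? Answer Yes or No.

Yes

#2: worse on time (17 vs 10).
#3: worse on time (26 vs 10).
#4: worse on time (19 vs 10).
#5: worse on cost (298 vs 292).
#6: worse on time (28 vs 10).
#7: worse on benefit score (58 vs 97).
#8: worse on benefit score (86 vs 97).
#9: worse on time (13 vs 10).
#10: worse on time (29 vs 10).
No option is at least as good as #1 on every objective and strictly better on one.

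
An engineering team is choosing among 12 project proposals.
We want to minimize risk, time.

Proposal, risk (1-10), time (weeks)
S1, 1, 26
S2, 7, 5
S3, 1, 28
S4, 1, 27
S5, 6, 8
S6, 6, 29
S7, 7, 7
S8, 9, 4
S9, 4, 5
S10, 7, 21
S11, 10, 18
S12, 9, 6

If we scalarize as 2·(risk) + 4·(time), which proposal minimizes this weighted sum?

S1: 2·1 + 4·26 = 106
S2: 2·7 + 4·5 = 34
S3: 2·1 + 4·28 = 114
S4: 2·1 + 4·27 = 110
S5: 2·6 + 4·8 = 44
S6: 2·6 + 4·29 = 128
S7: 2·7 + 4·7 = 42
S8: 2·9 + 4·4 = 34
S9: 2·4 + 4·5 = 28
S10: 2·7 + 4·21 = 98
S11: 2·10 + 4·18 = 92
S12: 2·9 + 4·6 = 42
Lowest: S9 at 28.

S9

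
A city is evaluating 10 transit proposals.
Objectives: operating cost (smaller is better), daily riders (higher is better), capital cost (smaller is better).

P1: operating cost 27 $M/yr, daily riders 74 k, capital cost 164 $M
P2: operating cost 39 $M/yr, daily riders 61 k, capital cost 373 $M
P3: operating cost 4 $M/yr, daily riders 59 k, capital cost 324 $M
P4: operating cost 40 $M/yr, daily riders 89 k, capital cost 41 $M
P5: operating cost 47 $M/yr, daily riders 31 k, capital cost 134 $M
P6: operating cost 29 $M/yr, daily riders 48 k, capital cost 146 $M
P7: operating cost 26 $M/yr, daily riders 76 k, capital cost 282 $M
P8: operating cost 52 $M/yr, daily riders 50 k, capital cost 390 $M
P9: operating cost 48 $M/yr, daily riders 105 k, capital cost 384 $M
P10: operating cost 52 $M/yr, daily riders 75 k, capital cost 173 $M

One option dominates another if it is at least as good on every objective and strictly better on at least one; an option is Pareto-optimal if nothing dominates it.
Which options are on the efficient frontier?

P1: not dominated.
P2: dominated by P1 (operating cost 27≤39, daily riders 74≥61, capital cost 164≤373).
P3: not dominated (best operating cost).
P4: not dominated (best capital cost).
P5: dominated by P4 (operating cost 40≤47, daily riders 89≥31, capital cost 41≤134).
P6: not dominated.
P7: not dominated.
P8: dominated by P1 (operating cost 27≤52, daily riders 74≥50, capital cost 164≤390).
P9: not dominated (best daily riders).
P10: dominated by P4 (operating cost 40≤52, daily riders 89≥75, capital cost 41≤173).

P1, P3, P4, P6, P7, P9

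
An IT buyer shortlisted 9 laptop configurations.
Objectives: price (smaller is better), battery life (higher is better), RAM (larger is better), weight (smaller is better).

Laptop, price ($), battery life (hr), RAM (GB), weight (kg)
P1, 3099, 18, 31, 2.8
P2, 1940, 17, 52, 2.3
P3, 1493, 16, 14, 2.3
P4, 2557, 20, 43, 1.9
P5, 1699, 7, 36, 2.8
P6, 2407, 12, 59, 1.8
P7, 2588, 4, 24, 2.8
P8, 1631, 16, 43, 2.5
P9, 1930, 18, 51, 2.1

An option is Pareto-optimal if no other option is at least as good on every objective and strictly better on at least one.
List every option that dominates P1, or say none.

P4, P9

P4: price 2557≤3099, battery life 20≥18, RAM 43≥31, weight 1.9≤2.8 — dominates P1.
P9: price 1930≤3099, battery life 18≥18, RAM 51≥31, weight 2.1≤2.8 — dominates P1.
Others (P2, P3, P5, P6, P7, P8) are each worse than P1 on at least one objective.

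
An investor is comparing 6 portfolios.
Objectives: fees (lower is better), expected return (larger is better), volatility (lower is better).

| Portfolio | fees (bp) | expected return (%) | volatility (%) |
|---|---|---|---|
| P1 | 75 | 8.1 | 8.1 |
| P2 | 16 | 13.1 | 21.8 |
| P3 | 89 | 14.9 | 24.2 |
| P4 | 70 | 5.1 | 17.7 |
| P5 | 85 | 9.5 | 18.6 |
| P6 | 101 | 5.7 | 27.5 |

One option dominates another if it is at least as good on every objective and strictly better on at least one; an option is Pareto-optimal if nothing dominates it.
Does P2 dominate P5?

P2 vs P5: P2 is worse on volatility (21.8 vs 18.6), so it does not dominate P5.

No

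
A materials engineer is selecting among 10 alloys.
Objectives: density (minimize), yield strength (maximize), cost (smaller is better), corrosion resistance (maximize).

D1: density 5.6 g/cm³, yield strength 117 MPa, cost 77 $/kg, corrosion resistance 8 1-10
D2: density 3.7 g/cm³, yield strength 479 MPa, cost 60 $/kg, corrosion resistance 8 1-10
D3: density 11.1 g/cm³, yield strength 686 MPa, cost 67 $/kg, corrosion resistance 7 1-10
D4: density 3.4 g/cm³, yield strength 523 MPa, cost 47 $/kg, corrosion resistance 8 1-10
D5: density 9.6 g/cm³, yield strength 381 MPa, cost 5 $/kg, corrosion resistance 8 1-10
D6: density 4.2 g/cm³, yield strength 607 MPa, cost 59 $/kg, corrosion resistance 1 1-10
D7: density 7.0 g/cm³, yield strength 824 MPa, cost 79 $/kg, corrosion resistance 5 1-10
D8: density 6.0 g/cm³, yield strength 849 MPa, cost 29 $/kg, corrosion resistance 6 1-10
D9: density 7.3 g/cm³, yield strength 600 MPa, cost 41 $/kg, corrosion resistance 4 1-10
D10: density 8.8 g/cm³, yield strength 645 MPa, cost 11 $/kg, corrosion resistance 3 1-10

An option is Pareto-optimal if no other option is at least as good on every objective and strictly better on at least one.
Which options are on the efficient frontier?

D1: dominated by D2 (density 3.7≤5.6, yield strength 479≥117, cost 60≤77, corrosion resistance 8≥8).
D2: dominated by D4 (density 3.4≤3.7, yield strength 523≥479, cost 47≤60, corrosion resistance 8≥8).
D3: not dominated.
D4: not dominated (best density).
D5: not dominated (best cost).
D6: not dominated.
D7: dominated by D8 (density 6.0≤7.0, yield strength 849≥824, cost 29≤79, corrosion resistance 6≥5).
D8: not dominated (best yield strength).
D9: dominated by D8 (density 6.0≤7.3, yield strength 849≥600, cost 29≤41, corrosion resistance 6≥4).
D10: not dominated.

D3, D4, D5, D6, D8, D10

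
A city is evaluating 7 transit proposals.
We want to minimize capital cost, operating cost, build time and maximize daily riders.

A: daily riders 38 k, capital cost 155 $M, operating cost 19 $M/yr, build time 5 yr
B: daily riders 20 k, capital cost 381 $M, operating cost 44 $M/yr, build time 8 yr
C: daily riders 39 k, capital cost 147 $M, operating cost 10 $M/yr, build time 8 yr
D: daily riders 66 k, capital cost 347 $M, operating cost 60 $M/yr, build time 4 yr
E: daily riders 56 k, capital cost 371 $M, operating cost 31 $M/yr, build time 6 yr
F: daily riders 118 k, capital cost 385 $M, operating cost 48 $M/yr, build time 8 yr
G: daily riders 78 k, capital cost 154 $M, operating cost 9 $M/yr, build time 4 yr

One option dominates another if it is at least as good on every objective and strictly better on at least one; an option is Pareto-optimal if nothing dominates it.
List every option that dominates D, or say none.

G

G: daily riders 78≥66, capital cost 154≤347, operating cost 9≤60, build time 4≤4 — dominates D.
Others (A, B, C, E, F) are each worse than D on at least one objective.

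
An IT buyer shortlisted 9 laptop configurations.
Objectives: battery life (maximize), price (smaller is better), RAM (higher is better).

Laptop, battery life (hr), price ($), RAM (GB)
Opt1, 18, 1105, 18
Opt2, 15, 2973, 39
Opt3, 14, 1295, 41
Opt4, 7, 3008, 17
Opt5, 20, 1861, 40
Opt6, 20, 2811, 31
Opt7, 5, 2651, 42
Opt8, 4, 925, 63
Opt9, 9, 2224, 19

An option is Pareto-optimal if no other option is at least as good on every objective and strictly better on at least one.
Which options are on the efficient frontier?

Opt1, Opt3, Opt5, Opt7, Opt8

Opt1: not dominated.
Opt2: dominated by Opt5 (battery life 20≥15, price 1861≤2973, RAM 40≥39).
Opt3: not dominated.
Opt4: dominated by Opt1 (battery life 18≥7, price 1105≤3008, RAM 18≥17).
Opt5: not dominated.
Opt6: dominated by Opt5 (battery life 20≥20, price 1861≤2811, RAM 40≥31).
Opt7: not dominated.
Opt8: not dominated (best price).
Opt9: dominated by Opt3 (battery life 14≥9, price 1295≤2224, RAM 41≥19).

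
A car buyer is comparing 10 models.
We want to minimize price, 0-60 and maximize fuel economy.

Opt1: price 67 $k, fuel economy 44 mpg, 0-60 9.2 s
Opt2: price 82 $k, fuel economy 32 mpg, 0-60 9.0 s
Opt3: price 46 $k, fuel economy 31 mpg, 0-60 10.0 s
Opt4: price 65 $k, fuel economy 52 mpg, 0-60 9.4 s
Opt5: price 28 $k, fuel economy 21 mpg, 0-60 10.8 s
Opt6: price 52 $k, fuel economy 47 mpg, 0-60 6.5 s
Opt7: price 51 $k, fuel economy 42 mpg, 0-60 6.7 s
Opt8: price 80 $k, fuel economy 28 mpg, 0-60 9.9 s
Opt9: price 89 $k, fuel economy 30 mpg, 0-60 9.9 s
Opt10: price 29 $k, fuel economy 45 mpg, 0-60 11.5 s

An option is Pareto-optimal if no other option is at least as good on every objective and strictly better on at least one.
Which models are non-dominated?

Opt3, Opt4, Opt5, Opt6, Opt7, Opt10

Opt1: dominated by Opt6 (price 52≤67, fuel economy 47≥44, 0-60 6.5≤9.2).
Opt2: dominated by Opt6 (price 52≤82, fuel economy 47≥32, 0-60 6.5≤9.0).
Opt3: not dominated.
Opt4: not dominated (best fuel economy).
Opt5: not dominated (best price).
Opt6: not dominated (best 0-60).
Opt7: not dominated.
Opt8: dominated by Opt1 (price 67≤80, fuel economy 44≥28, 0-60 9.2≤9.9).
Opt9: dominated by Opt1 (price 67≤89, fuel economy 44≥30, 0-60 9.2≤9.9).
Opt10: not dominated.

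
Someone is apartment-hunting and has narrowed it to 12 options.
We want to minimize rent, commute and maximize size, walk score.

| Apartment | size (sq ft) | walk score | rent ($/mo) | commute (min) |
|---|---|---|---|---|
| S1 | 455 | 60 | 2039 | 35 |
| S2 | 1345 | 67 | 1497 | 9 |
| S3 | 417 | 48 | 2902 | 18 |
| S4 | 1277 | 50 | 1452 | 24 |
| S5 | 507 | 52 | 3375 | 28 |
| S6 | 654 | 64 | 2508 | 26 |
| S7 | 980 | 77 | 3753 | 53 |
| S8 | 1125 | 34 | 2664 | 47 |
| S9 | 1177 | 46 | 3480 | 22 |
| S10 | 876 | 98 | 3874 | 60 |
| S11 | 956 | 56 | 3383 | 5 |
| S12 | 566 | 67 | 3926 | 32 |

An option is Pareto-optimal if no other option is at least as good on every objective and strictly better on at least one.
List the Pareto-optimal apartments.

S2, S4, S7, S10, S11

S1: dominated by S2 (size 1345≥455, walk score 67≥60, rent 1497≤2039, commute 9≤35).
S2: not dominated (best size).
S3: dominated by S2 (size 1345≥417, walk score 67≥48, rent 1497≤2902, commute 9≤18).
S4: not dominated (best rent).
S5: dominated by S2 (size 1345≥507, walk score 67≥52, rent 1497≤3375, commute 9≤28).
S6: dominated by S2 (size 1345≥654, walk score 67≥64, rent 1497≤2508, commute 9≤26).
S7: not dominated.
S8: dominated by S2 (size 1345≥1125, walk score 67≥34, rent 1497≤2664, commute 9≤47).
S9: dominated by S2 (size 1345≥1177, walk score 67≥46, rent 1497≤3480, commute 9≤22).
S10: not dominated (best walk score).
S11: not dominated (best commute).
S12: dominated by S2 (size 1345≥566, walk score 67≥67, rent 1497≤3926, commute 9≤32).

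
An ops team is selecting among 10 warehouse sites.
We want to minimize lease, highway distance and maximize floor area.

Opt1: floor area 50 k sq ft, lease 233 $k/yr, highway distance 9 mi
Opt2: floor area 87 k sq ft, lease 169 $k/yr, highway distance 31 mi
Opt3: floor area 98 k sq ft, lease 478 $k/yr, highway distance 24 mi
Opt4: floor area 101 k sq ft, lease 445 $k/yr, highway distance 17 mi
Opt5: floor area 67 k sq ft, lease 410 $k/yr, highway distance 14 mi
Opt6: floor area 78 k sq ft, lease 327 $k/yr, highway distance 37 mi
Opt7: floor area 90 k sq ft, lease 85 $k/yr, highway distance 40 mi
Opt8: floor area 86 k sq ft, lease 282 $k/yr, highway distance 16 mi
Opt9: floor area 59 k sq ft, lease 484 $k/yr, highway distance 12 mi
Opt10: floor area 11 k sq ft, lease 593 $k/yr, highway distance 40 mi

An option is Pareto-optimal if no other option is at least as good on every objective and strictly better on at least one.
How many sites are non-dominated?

Opt1: not dominated (best highway distance).
Opt2: not dominated.
Opt3: dominated by Opt4 (floor area 101≥98, lease 445≤478, highway distance 17≤24).
Opt4: not dominated (best floor area).
Opt5: not dominated.
Opt6: dominated by Opt2 (floor area 87≥78, lease 169≤327, highway distance 31≤37).
Opt7: not dominated (best lease).
Opt8: not dominated.
Opt9: not dominated.
Opt10: dominated by Opt1 (floor area 50≥11, lease 233≤593, highway distance 9≤40).
Pareto-optimal: Opt1, Opt2, Opt4, Opt5, Opt7, Opt8, Opt9 → 7.

7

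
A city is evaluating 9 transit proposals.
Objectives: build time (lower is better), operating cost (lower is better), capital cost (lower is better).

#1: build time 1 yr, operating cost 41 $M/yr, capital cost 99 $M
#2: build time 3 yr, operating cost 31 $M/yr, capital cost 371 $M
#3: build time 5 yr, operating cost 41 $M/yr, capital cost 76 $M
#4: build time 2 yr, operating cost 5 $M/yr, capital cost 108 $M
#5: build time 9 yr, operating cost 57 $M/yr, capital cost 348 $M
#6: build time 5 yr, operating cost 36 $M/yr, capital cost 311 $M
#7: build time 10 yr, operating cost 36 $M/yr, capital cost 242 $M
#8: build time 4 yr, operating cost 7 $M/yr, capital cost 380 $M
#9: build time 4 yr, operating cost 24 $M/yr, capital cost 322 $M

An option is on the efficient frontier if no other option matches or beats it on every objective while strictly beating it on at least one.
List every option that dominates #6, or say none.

#4: build time 2≤5, operating cost 5≤36, capital cost 108≤311 — dominates #6.
Others (#1, #2, #3, #5, #7, #8, #9) are each worse than #6 on at least one objective.

#4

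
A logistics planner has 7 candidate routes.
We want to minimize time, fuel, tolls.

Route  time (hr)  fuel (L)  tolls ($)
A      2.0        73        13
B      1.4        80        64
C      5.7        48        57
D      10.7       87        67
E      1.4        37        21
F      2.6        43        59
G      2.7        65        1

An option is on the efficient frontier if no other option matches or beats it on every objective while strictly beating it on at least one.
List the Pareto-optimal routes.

A, E, G

A: not dominated.
B: dominated by E (time 1.4≤1.4, fuel 37≤80, tolls 21≤64).
C: dominated by E (time 1.4≤5.7, fuel 37≤48, tolls 21≤57).
D: dominated by A (time 2.0≤10.7, fuel 73≤87, tolls 13≤67).
E: not dominated (best fuel).
F: dominated by E (time 1.4≤2.6, fuel 37≤43, tolls 21≤59).
G: not dominated (best tolls).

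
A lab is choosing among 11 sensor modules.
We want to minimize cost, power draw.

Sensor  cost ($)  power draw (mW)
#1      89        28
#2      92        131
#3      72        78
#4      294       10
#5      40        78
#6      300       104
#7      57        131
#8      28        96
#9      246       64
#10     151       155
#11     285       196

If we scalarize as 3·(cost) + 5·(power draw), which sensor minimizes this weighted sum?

#1

#1: 3·89 + 5·28 = 407
#2: 3·92 + 5·131 = 931
#3: 3·72 + 5·78 = 606
#4: 3·294 + 5·10 = 932
#5: 3·40 + 5·78 = 510
#6: 3·300 + 5·104 = 1420
#7: 3·57 + 5·131 = 826
#8: 3·28 + 5·96 = 564
#9: 3·246 + 5·64 = 1058
#10: 3·151 + 5·155 = 1228
#11: 3·285 + 5·196 = 1835
Lowest: #1 at 407.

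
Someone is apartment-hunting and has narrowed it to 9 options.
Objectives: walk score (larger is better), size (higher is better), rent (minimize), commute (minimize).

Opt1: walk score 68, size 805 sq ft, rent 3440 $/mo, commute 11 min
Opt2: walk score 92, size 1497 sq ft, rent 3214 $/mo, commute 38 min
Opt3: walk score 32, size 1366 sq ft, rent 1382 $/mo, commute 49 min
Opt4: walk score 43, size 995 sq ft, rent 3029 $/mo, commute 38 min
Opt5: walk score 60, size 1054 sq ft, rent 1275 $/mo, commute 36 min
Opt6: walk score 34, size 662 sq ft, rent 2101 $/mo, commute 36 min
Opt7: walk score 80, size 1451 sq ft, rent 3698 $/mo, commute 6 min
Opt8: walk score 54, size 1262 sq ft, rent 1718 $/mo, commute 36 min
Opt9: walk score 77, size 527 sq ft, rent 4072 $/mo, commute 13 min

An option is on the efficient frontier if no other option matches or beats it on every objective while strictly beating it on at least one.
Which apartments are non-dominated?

Opt1, Opt2, Opt3, Opt5, Opt7, Opt8

Opt1: not dominated.
Opt2: not dominated (best walk score).
Opt3: not dominated.
Opt4: dominated by Opt5 (walk score 60≥43, size 1054≥995, rent 1275≤3029, commute 36≤38).
Opt5: not dominated (best rent).
Opt6: dominated by Opt5 (walk score 60≥34, size 1054≥662, rent 1275≤2101, commute 36≤36).
Opt7: not dominated (best commute).
Opt8: not dominated.
Opt9: dominated by Opt7 (walk score 80≥77, size 1451≥527, rent 3698≤4072, commute 6≤13).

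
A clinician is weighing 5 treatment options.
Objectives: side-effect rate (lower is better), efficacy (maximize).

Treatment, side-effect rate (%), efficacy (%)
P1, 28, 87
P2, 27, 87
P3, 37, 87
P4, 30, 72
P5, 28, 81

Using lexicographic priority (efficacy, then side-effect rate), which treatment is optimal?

P2

First maximize efficacy: best is 87, kept {P1, P2, P3}.
Then minimize side-effect rate: best is 27, kept {P2}.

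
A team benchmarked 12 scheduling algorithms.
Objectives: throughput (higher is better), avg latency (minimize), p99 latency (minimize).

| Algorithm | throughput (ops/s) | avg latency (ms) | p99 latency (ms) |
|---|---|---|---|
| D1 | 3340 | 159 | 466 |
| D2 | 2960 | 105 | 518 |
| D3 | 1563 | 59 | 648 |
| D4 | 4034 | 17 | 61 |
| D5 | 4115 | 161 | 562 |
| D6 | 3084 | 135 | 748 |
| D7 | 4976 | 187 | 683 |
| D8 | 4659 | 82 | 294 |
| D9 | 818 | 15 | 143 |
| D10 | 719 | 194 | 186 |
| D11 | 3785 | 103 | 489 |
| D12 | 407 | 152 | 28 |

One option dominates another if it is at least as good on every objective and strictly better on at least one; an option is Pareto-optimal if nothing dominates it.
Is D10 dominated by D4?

D4 vs D10: throughput 4034≥719, avg latency 17≤194, p99 latency 61≤186 — D4 is at least as good on every objective with at least one strict improvement.

Yes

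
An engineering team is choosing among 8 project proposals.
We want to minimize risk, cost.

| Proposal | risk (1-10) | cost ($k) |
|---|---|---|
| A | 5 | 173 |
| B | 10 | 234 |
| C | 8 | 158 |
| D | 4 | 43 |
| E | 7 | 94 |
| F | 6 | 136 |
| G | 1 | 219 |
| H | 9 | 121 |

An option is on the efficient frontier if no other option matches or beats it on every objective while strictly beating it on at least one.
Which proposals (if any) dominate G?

A: worse on risk (5 vs 1).
B: worse on risk (10 vs 1).
C: worse on risk (8 vs 1).
D: worse on risk (4 vs 1).
E: worse on risk (7 vs 1).
F: worse on risk (6 vs 1).
H: worse on risk (9 vs 1).
No option dominates G.

none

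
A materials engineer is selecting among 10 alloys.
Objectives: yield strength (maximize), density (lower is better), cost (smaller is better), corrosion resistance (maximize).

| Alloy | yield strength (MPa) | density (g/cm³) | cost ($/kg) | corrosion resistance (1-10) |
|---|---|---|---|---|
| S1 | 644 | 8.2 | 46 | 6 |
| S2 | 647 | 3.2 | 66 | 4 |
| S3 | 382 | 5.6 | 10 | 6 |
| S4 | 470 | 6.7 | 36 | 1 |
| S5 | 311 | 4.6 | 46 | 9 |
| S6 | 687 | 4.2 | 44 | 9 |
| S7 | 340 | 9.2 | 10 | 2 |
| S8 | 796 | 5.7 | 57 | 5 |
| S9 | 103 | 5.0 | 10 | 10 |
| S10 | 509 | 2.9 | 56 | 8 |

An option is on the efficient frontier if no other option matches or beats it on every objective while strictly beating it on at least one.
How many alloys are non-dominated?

7

S1: dominated by S6 (yield strength 687≥644, density 4.2≤8.2, cost 44≤46, corrosion resistance 9≥6).
S2: not dominated.
S3: not dominated.
S4: not dominated.
S5: dominated by S6 (yield strength 687≥311, density 4.2≤4.6, cost 44≤46, corrosion resistance 9≥9).
S6: not dominated.
S7: dominated by S3 (yield strength 382≥340, density 5.6≤9.2, cost 10≤10, corrosion resistance 6≥2).
S8: not dominated (best yield strength).
S9: not dominated (best corrosion resistance).
S10: not dominated (best density).
Pareto-optimal: S2, S3, S4, S6, S8, S9, S10 → 7.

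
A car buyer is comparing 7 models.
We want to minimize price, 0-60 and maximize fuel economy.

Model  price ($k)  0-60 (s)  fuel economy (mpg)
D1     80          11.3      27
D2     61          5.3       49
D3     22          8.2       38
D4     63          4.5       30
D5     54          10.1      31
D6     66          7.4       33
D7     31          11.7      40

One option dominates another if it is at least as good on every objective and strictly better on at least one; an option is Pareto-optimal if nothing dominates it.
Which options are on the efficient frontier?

D1: dominated by D2 (price 61≤80, 0-60 5.3≤11.3, fuel economy 49≥27).
D2: not dominated (best fuel economy).
D3: not dominated (best price).
D4: not dominated (best 0-60).
D5: dominated by D3 (price 22≤54, 0-60 8.2≤10.1, fuel economy 38≥31).
D6: dominated by D2 (price 61≤66, 0-60 5.3≤7.4, fuel economy 49≥33).
D7: not dominated.

D2, D3, D4, D7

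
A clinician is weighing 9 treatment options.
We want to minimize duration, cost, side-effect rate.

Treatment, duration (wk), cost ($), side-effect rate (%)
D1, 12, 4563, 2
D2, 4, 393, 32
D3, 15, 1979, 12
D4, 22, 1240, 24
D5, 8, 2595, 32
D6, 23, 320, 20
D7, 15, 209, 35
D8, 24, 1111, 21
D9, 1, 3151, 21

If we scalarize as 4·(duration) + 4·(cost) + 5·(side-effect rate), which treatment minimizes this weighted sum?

D1: 4·12 + 4·4563 + 5·2 = 18310
D2: 4·4 + 4·393 + 5·32 = 1748
D3: 4·15 + 4·1979 + 5·12 = 8036
D4: 4·22 + 4·1240 + 5·24 = 5168
D5: 4·8 + 4·2595 + 5·32 = 10572
D6: 4·23 + 4·320 + 5·20 = 1472
D7: 4·15 + 4·209 + 5·35 = 1071
D8: 4·24 + 4·1111 + 5·21 = 4645
D9: 4·1 + 4·3151 + 5·21 = 12713
Lowest: D7 at 1071.

D7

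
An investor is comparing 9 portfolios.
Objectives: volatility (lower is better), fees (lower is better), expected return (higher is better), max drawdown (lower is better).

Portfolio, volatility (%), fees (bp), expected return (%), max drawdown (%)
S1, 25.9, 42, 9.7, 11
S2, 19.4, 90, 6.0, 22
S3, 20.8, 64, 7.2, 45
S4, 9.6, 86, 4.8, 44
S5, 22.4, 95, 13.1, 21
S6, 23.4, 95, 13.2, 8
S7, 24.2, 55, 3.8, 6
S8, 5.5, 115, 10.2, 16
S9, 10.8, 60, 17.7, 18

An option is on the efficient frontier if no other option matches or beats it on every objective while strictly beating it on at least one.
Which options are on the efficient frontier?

S1: not dominated (best fees).
S2: dominated by S9 (volatility 10.8≤19.4, fees 60≤90, expected return 17.7≥6.0, max drawdown 18≤22).
S3: dominated by S9 (volatility 10.8≤20.8, fees 60≤64, expected return 17.7≥7.2, max drawdown 18≤45).
S4: not dominated.
S5: dominated by S9 (volatility 10.8≤22.4, fees 60≤95, expected return 17.7≥13.1, max drawdown 18≤21).
S6: not dominated.
S7: not dominated (best max drawdown).
S8: not dominated (best volatility).
S9: not dominated (best expected return).

S1, S4, S6, S7, S8, S9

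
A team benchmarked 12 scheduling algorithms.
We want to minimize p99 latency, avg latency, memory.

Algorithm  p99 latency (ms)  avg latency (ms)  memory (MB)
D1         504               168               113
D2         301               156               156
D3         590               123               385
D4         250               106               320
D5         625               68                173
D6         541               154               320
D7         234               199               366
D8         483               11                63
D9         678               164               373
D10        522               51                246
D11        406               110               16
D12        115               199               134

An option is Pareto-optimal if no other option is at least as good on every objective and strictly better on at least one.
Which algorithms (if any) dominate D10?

D8

D8: p99 latency 483≤522, avg latency 11≤51, memory 63≤246 — dominates D10.
Others (D1, D2, D3, D4, D5, D6, D7, D9, D11, D12) are each worse than D10 on at least one objective.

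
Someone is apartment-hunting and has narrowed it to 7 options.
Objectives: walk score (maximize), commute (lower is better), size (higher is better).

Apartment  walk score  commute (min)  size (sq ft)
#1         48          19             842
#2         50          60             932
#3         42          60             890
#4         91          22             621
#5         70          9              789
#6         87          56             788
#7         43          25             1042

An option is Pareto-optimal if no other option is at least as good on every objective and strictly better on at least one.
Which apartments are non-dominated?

#1: not dominated.
#2: not dominated.
#3: dominated by #2 (walk score 50≥42, commute 60≤60, size 932≥890).
#4: not dominated (best walk score).
#5: not dominated (best commute).
#6: not dominated.
#7: not dominated (best size).

#1, #2, #4, #5, #6, #7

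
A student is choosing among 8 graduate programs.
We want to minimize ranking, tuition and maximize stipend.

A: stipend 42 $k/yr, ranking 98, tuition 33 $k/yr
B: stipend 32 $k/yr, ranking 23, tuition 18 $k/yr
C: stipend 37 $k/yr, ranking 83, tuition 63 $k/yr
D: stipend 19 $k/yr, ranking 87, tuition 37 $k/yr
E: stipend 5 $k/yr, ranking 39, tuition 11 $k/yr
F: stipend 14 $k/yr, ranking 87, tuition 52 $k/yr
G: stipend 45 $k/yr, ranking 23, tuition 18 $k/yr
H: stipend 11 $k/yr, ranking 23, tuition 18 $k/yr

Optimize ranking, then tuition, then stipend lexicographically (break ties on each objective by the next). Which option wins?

G

First minimize ranking: best is 23, kept {B, G, H}.
Then minimize tuition: best is 18, kept {B, G, H}.
Then maximize stipend: best is 45, kept {G}.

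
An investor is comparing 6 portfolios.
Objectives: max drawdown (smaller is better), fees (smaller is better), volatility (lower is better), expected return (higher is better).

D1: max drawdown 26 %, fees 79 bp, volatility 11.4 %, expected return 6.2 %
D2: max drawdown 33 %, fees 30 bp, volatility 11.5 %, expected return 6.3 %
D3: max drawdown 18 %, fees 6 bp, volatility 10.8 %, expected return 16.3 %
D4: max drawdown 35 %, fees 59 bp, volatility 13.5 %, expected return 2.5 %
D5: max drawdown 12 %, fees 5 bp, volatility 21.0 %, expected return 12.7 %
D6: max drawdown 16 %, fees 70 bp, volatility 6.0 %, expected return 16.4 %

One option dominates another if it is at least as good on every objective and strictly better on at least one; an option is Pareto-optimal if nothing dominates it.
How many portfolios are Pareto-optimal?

D1: dominated by D3 (max drawdown 18≤26, fees 6≤79, volatility 10.8≤11.4, expected return 16.3≥6.2).
D2: dominated by D3 (max drawdown 18≤33, fees 6≤30, volatility 10.8≤11.5, expected return 16.3≥6.3).
D3: not dominated.
D4: dominated by D2 (max drawdown 33≤35, fees 30≤59, volatility 11.5≤13.5, expected return 6.3≥2.5).
D5: not dominated (best max drawdown).
D6: not dominated (best volatility).
Pareto-optimal: D3, D5, D6 → 3.

3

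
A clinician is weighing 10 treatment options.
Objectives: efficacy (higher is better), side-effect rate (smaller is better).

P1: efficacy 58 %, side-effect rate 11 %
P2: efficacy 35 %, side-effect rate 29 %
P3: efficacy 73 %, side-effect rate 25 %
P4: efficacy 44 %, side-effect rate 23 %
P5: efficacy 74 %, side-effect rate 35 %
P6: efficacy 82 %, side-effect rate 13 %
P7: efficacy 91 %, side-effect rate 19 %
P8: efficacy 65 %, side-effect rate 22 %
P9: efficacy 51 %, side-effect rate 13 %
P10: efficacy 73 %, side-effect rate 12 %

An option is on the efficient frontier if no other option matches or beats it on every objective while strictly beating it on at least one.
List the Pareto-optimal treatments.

P1, P6, P7, P10

P1: not dominated (best side-effect rate).
P2: dominated by P1 (efficacy 58≥35, side-effect rate 11≤29).
P3: dominated by P6 (efficacy 82≥73, side-effect rate 13≤25).
P4: dominated by P1 (efficacy 58≥44, side-effect rate 11≤23).
P5: dominated by P6 (efficacy 82≥74, side-effect rate 13≤35).
P6: not dominated.
P7: not dominated (best efficacy).
P8: dominated by P6 (efficacy 82≥65, side-effect rate 13≤22).
P9: dominated by P1 (efficacy 58≥51, side-effect rate 11≤13).
P10: not dominated.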